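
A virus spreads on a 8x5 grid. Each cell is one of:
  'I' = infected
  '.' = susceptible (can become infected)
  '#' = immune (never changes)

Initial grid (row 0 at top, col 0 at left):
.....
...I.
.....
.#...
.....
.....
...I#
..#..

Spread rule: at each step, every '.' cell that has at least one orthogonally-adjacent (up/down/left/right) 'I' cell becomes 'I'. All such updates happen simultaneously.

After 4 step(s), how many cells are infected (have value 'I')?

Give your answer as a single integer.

Answer: 35

Derivation:
Step 0 (initial): 2 infected
Step 1: +7 new -> 9 infected
Step 2: +11 new -> 20 infected
Step 3: +10 new -> 30 infected
Step 4: +5 new -> 35 infected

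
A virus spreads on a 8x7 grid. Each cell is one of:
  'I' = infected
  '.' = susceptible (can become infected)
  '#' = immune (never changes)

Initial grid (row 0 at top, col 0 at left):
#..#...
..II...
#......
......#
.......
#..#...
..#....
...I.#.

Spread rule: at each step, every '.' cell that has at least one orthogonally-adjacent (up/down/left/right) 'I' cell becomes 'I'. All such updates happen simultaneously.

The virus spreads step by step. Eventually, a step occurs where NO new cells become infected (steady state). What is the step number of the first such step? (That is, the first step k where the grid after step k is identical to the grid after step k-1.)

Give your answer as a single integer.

Answer: 7

Derivation:
Step 0 (initial): 3 infected
Step 1: +8 new -> 11 infected
Step 2: +10 new -> 21 infected
Step 3: +11 new -> 32 infected
Step 4: +11 new -> 43 infected
Step 5: +4 new -> 47 infected
Step 6: +1 new -> 48 infected
Step 7: +0 new -> 48 infected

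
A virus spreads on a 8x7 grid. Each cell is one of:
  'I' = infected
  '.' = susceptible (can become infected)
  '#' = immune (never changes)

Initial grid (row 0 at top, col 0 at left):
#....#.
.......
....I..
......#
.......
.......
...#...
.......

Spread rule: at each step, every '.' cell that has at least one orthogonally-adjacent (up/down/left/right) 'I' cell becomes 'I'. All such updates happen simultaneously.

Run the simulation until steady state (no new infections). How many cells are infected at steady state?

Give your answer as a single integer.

Answer: 52

Derivation:
Step 0 (initial): 1 infected
Step 1: +4 new -> 5 infected
Step 2: +8 new -> 13 infected
Step 3: +8 new -> 21 infected
Step 4: +10 new -> 31 infected
Step 5: +8 new -> 39 infected
Step 6: +6 new -> 45 infected
Step 7: +4 new -> 49 infected
Step 8: +2 new -> 51 infected
Step 9: +1 new -> 52 infected
Step 10: +0 new -> 52 infected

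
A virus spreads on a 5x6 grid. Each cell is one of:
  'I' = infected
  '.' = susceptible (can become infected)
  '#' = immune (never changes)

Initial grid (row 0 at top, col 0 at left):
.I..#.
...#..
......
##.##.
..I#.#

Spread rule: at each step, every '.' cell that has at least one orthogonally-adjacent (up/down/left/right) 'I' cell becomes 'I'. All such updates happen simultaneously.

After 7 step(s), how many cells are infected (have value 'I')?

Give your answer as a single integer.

Answer: 21

Derivation:
Step 0 (initial): 2 infected
Step 1: +5 new -> 7 infected
Step 2: +6 new -> 13 infected
Step 3: +2 new -> 15 infected
Step 4: +1 new -> 16 infected
Step 5: +2 new -> 18 infected
Step 6: +2 new -> 20 infected
Step 7: +1 new -> 21 infected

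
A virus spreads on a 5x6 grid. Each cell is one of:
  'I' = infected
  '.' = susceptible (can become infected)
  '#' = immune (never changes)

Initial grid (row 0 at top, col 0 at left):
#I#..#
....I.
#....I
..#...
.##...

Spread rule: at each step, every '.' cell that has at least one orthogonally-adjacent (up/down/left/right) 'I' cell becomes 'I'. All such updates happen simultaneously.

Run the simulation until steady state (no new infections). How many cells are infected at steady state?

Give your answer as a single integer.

Answer: 23

Derivation:
Step 0 (initial): 3 infected
Step 1: +6 new -> 9 infected
Step 2: +7 new -> 16 infected
Step 3: +4 new -> 20 infected
Step 4: +2 new -> 22 infected
Step 5: +1 new -> 23 infected
Step 6: +0 new -> 23 infected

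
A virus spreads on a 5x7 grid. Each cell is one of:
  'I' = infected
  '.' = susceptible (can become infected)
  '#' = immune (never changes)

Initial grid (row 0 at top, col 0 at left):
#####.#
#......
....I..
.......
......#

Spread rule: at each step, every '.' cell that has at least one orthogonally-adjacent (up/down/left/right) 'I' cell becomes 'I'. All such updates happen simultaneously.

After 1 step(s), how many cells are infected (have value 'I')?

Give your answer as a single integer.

Step 0 (initial): 1 infected
Step 1: +4 new -> 5 infected

Answer: 5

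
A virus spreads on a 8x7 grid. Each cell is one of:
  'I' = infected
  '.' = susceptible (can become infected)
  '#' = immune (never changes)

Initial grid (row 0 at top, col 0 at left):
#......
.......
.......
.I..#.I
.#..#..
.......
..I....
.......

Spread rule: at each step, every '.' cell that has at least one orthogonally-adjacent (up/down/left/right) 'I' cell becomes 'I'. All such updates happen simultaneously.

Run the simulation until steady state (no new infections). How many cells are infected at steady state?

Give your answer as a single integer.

Answer: 52

Derivation:
Step 0 (initial): 3 infected
Step 1: +10 new -> 13 infected
Step 2: +16 new -> 29 infected
Step 3: +15 new -> 44 infected
Step 4: +6 new -> 50 infected
Step 5: +2 new -> 52 infected
Step 6: +0 new -> 52 infected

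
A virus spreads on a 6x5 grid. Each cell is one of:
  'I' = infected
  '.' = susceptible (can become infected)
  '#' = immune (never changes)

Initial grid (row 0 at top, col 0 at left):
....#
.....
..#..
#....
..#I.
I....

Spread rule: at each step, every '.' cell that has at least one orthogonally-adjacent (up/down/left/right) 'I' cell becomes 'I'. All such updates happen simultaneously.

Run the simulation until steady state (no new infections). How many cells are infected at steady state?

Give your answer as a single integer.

Answer: 26

Derivation:
Step 0 (initial): 2 infected
Step 1: +5 new -> 7 infected
Step 2: +6 new -> 13 infected
Step 3: +3 new -> 16 infected
Step 4: +4 new -> 20 infected
Step 5: +3 new -> 23 infected
Step 6: +2 new -> 25 infected
Step 7: +1 new -> 26 infected
Step 8: +0 new -> 26 infected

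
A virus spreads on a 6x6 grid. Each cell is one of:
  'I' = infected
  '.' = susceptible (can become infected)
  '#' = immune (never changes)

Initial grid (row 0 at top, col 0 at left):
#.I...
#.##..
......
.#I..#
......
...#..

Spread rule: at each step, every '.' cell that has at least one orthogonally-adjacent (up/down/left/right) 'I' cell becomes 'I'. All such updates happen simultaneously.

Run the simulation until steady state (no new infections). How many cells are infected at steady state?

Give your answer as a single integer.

Answer: 29

Derivation:
Step 0 (initial): 2 infected
Step 1: +5 new -> 7 infected
Step 2: +8 new -> 15 infected
Step 3: +7 new -> 22 infected
Step 4: +6 new -> 28 infected
Step 5: +1 new -> 29 infected
Step 6: +0 new -> 29 infected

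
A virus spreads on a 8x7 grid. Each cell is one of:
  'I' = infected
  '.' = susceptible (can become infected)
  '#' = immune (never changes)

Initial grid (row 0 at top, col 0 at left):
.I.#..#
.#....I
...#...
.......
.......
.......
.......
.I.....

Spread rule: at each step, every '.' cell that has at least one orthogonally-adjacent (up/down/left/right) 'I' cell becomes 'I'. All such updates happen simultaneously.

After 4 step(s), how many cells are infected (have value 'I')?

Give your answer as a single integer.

Step 0 (initial): 3 infected
Step 1: +7 new -> 10 infected
Step 2: +10 new -> 20 infected
Step 3: +12 new -> 32 infected
Step 4: +12 new -> 44 infected

Answer: 44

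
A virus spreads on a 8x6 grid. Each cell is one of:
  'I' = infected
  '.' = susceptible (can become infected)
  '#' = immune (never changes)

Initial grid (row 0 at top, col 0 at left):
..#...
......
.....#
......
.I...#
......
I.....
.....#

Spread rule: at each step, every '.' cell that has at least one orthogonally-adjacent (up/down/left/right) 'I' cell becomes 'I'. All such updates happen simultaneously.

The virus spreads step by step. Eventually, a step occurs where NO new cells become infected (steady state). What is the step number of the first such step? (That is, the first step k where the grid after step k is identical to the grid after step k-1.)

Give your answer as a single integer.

Answer: 9

Derivation:
Step 0 (initial): 2 infected
Step 1: +7 new -> 9 infected
Step 2: +7 new -> 16 infected
Step 3: +8 new -> 24 infected
Step 4: +8 new -> 32 infected
Step 5: +7 new -> 39 infected
Step 6: +2 new -> 41 infected
Step 7: +2 new -> 43 infected
Step 8: +1 new -> 44 infected
Step 9: +0 new -> 44 infected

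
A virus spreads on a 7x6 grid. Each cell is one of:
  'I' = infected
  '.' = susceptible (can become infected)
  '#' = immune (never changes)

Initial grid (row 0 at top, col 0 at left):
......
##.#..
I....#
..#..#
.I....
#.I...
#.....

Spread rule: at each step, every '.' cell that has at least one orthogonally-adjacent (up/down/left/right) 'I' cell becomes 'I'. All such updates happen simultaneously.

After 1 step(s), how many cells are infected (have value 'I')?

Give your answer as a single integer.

Step 0 (initial): 3 infected
Step 1: +8 new -> 11 infected

Answer: 11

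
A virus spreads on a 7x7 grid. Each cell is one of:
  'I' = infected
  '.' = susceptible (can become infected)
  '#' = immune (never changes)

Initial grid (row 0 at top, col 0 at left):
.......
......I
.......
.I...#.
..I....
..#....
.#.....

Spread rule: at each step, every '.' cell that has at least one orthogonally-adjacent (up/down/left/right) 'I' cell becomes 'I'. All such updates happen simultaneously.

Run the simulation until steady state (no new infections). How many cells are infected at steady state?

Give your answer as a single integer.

Answer: 46

Derivation:
Step 0 (initial): 3 infected
Step 1: +8 new -> 11 infected
Step 2: +12 new -> 23 infected
Step 3: +13 new -> 36 infected
Step 4: +8 new -> 44 infected
Step 5: +2 new -> 46 infected
Step 6: +0 new -> 46 infected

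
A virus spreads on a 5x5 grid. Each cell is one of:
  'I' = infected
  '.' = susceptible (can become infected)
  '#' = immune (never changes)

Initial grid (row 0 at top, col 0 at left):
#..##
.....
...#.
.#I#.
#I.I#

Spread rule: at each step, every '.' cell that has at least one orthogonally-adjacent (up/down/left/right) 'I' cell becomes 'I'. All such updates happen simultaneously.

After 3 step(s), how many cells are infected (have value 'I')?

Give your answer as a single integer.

Step 0 (initial): 3 infected
Step 1: +2 new -> 5 infected
Step 2: +2 new -> 7 infected
Step 3: +4 new -> 11 infected

Answer: 11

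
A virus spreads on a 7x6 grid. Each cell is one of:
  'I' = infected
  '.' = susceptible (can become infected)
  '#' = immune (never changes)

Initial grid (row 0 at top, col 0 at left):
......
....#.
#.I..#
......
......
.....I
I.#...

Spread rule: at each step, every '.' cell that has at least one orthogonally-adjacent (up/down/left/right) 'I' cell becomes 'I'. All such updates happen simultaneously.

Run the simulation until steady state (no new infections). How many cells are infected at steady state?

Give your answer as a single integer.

Step 0 (initial): 3 infected
Step 1: +9 new -> 12 infected
Step 2: +13 new -> 25 infected
Step 3: +9 new -> 34 infected
Step 4: +2 new -> 36 infected
Step 5: +1 new -> 37 infected
Step 6: +1 new -> 38 infected
Step 7: +0 new -> 38 infected

Answer: 38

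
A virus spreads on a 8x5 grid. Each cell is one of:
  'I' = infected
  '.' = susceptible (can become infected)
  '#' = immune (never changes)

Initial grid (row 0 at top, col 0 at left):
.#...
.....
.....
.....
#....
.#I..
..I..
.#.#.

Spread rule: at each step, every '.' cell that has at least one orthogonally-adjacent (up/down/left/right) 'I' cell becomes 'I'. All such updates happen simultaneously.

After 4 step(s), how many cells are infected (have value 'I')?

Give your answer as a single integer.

Answer: 25

Derivation:
Step 0 (initial): 2 infected
Step 1: +5 new -> 7 infected
Step 2: +6 new -> 13 infected
Step 3: +7 new -> 20 infected
Step 4: +5 new -> 25 infected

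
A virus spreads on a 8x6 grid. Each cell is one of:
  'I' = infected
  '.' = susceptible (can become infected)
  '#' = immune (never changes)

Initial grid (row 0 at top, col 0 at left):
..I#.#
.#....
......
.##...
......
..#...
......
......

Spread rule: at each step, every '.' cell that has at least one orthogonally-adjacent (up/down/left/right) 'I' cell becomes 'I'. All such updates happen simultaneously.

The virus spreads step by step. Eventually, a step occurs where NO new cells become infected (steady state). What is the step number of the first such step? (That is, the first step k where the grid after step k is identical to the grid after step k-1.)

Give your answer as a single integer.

Step 0 (initial): 1 infected
Step 1: +2 new -> 3 infected
Step 2: +3 new -> 6 infected
Step 3: +4 new -> 10 infected
Step 4: +5 new -> 15 infected
Step 5: +4 new -> 19 infected
Step 6: +5 new -> 24 infected
Step 7: +5 new -> 29 infected
Step 8: +6 new -> 35 infected
Step 9: +5 new -> 40 infected
Step 10: +2 new -> 42 infected
Step 11: +0 new -> 42 infected

Answer: 11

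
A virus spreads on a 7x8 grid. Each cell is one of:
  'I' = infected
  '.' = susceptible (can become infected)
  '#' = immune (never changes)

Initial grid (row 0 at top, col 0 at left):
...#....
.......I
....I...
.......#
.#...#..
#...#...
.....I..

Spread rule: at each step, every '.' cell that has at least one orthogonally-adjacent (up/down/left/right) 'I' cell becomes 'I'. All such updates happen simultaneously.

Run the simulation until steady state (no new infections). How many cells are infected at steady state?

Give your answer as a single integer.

Step 0 (initial): 3 infected
Step 1: +10 new -> 13 infected
Step 2: +12 new -> 25 infected
Step 3: +10 new -> 35 infected
Step 4: +8 new -> 43 infected
Step 5: +5 new -> 48 infected
Step 6: +2 new -> 50 infected
Step 7: +0 new -> 50 infected

Answer: 50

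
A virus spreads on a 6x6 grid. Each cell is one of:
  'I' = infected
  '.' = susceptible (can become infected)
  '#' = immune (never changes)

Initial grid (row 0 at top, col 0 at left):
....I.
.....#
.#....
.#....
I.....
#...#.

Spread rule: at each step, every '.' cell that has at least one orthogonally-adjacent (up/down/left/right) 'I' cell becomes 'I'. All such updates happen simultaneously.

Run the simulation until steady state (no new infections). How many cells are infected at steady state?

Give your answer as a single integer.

Step 0 (initial): 2 infected
Step 1: +5 new -> 7 infected
Step 2: +6 new -> 13 infected
Step 3: +9 new -> 22 infected
Step 4: +7 new -> 29 infected
Step 5: +1 new -> 30 infected
Step 6: +1 new -> 31 infected
Step 7: +0 new -> 31 infected

Answer: 31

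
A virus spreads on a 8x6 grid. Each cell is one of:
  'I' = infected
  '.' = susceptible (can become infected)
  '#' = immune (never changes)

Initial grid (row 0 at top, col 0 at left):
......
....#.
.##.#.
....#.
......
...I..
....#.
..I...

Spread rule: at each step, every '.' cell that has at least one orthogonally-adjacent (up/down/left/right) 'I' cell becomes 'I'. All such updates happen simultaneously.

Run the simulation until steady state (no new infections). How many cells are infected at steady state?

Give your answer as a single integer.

Step 0 (initial): 2 infected
Step 1: +7 new -> 9 infected
Step 2: +8 new -> 17 infected
Step 3: +8 new -> 25 infected
Step 4: +4 new -> 29 infected
Step 5: +4 new -> 33 infected
Step 6: +5 new -> 38 infected
Step 7: +3 new -> 41 infected
Step 8: +1 new -> 42 infected
Step 9: +0 new -> 42 infected

Answer: 42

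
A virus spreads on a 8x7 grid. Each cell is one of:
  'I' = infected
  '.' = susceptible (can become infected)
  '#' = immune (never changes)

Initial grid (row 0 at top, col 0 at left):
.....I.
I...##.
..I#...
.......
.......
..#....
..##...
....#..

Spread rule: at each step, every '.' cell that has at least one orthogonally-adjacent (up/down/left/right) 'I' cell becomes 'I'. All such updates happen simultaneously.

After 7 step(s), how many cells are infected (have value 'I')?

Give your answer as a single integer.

Answer: 46

Derivation:
Step 0 (initial): 3 infected
Step 1: +8 new -> 11 infected
Step 2: +9 new -> 20 infected
Step 3: +5 new -> 25 infected
Step 4: +8 new -> 33 infected
Step 5: +5 new -> 38 infected
Step 6: +5 new -> 43 infected
Step 7: +3 new -> 46 infected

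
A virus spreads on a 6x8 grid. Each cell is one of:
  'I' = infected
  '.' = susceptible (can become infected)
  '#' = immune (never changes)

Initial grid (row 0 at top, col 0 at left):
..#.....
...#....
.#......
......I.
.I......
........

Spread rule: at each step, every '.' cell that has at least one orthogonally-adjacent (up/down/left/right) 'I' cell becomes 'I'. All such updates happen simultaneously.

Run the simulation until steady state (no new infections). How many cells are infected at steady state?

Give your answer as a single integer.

Step 0 (initial): 2 infected
Step 1: +8 new -> 10 infected
Step 2: +12 new -> 22 infected
Step 3: +11 new -> 33 infected
Step 4: +7 new -> 40 infected
Step 5: +3 new -> 43 infected
Step 6: +2 new -> 45 infected
Step 7: +0 new -> 45 infected

Answer: 45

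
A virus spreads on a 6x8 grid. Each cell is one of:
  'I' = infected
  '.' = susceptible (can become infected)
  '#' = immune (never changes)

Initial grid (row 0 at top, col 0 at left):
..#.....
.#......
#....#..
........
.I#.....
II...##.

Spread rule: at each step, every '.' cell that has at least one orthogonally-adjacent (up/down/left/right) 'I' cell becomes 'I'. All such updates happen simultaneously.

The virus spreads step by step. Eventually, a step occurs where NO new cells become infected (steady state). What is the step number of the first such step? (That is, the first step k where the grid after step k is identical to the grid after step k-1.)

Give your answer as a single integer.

Answer: 11

Derivation:
Step 0 (initial): 3 infected
Step 1: +3 new -> 6 infected
Step 2: +4 new -> 10 infected
Step 3: +4 new -> 14 infected
Step 4: +4 new -> 18 infected
Step 5: +4 new -> 22 infected
Step 6: +4 new -> 26 infected
Step 7: +5 new -> 31 infected
Step 8: +4 new -> 35 infected
Step 9: +2 new -> 37 infected
Step 10: +1 new -> 38 infected
Step 11: +0 new -> 38 infected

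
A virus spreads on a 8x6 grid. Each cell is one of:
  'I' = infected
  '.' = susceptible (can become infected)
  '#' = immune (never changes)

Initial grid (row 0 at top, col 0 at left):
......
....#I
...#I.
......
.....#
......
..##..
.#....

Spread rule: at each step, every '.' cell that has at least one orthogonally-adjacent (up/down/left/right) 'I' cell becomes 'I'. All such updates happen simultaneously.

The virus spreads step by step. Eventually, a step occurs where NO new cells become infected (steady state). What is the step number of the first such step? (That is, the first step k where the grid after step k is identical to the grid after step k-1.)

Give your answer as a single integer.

Answer: 10

Derivation:
Step 0 (initial): 2 infected
Step 1: +3 new -> 5 infected
Step 2: +4 new -> 9 infected
Step 3: +4 new -> 13 infected
Step 4: +8 new -> 21 infected
Step 5: +8 new -> 29 infected
Step 6: +7 new -> 36 infected
Step 7: +4 new -> 40 infected
Step 8: +1 new -> 41 infected
Step 9: +1 new -> 42 infected
Step 10: +0 new -> 42 infected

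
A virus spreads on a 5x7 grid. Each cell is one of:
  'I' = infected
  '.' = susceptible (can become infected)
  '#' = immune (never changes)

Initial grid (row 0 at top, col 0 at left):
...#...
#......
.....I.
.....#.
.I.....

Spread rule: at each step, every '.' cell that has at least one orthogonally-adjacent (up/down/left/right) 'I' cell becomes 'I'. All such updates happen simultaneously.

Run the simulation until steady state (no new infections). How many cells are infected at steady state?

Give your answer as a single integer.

Answer: 32

Derivation:
Step 0 (initial): 2 infected
Step 1: +6 new -> 8 infected
Step 2: +10 new -> 18 infected
Step 3: +9 new -> 27 infected
Step 4: +3 new -> 30 infected
Step 5: +2 new -> 32 infected
Step 6: +0 new -> 32 infected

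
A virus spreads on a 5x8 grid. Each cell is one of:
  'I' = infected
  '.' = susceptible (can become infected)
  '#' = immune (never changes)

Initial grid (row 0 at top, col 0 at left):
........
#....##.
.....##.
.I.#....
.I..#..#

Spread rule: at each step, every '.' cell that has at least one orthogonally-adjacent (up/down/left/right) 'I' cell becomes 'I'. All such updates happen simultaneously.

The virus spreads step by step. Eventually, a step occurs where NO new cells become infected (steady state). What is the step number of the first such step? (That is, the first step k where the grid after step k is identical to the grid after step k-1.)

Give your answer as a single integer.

Answer: 11

Derivation:
Step 0 (initial): 2 infected
Step 1: +5 new -> 7 infected
Step 2: +4 new -> 11 infected
Step 3: +3 new -> 14 infected
Step 4: +4 new -> 18 infected
Step 5: +3 new -> 21 infected
Step 6: +2 new -> 23 infected
Step 7: +3 new -> 26 infected
Step 8: +3 new -> 29 infected
Step 9: +2 new -> 31 infected
Step 10: +1 new -> 32 infected
Step 11: +0 new -> 32 infected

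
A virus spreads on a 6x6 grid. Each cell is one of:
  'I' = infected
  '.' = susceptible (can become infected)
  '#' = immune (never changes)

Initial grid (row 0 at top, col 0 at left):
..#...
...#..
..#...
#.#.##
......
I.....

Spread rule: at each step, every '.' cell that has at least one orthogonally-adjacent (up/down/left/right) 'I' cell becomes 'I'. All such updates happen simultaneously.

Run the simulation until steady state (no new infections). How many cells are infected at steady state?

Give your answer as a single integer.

Step 0 (initial): 1 infected
Step 1: +2 new -> 3 infected
Step 2: +2 new -> 5 infected
Step 3: +3 new -> 8 infected
Step 4: +3 new -> 11 infected
Step 5: +5 new -> 16 infected
Step 6: +5 new -> 21 infected
Step 7: +2 new -> 23 infected
Step 8: +2 new -> 25 infected
Step 9: +2 new -> 27 infected
Step 10: +2 new -> 29 infected
Step 11: +0 new -> 29 infected

Answer: 29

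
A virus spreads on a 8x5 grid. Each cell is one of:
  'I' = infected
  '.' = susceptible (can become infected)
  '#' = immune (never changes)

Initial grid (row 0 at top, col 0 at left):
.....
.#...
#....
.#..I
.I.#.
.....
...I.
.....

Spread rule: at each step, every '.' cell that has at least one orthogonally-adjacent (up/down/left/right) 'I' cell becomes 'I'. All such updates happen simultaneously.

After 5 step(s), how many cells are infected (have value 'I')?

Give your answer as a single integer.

Step 0 (initial): 3 infected
Step 1: +10 new -> 13 infected
Step 2: +10 new -> 23 infected
Step 3: +5 new -> 28 infected
Step 4: +4 new -> 32 infected
Step 5: +1 new -> 33 infected

Answer: 33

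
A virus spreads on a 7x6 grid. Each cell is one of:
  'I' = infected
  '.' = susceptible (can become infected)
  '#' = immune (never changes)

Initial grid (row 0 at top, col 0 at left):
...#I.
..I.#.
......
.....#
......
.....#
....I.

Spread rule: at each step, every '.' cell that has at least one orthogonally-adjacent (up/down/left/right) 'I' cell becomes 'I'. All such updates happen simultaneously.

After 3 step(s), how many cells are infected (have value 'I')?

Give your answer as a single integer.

Answer: 32

Derivation:
Step 0 (initial): 3 infected
Step 1: +8 new -> 11 infected
Step 2: +9 new -> 20 infected
Step 3: +12 new -> 32 infected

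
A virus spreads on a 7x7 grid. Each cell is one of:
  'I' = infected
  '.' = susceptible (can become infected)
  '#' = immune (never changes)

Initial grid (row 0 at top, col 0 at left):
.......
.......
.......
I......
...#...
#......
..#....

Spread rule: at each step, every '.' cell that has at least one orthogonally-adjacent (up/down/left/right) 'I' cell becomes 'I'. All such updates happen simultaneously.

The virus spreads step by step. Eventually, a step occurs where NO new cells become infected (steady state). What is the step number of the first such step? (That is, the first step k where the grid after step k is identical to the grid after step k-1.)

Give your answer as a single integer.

Answer: 10

Derivation:
Step 0 (initial): 1 infected
Step 1: +3 new -> 4 infected
Step 2: +4 new -> 8 infected
Step 3: +6 new -> 14 infected
Step 4: +6 new -> 20 infected
Step 5: +7 new -> 27 infected
Step 6: +7 new -> 34 infected
Step 7: +6 new -> 40 infected
Step 8: +4 new -> 44 infected
Step 9: +2 new -> 46 infected
Step 10: +0 new -> 46 infected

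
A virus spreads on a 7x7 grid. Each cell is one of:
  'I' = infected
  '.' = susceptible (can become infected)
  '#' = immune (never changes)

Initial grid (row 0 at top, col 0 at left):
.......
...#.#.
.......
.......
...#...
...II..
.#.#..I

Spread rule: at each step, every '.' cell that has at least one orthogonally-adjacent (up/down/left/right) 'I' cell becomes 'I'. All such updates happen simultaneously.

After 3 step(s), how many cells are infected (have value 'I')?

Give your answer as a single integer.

Step 0 (initial): 3 infected
Step 1: +6 new -> 9 infected
Step 2: +6 new -> 15 infected
Step 3: +7 new -> 22 infected

Answer: 22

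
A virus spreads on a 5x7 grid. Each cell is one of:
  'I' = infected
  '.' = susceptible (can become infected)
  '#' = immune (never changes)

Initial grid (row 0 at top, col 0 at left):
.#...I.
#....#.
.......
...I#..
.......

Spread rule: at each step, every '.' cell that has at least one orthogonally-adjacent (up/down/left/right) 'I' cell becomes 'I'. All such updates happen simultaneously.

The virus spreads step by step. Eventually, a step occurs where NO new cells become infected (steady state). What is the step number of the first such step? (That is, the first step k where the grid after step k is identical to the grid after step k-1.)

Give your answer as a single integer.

Step 0 (initial): 2 infected
Step 1: +5 new -> 7 infected
Step 2: +9 new -> 16 infected
Step 3: +8 new -> 24 infected
Step 4: +6 new -> 30 infected
Step 5: +0 new -> 30 infected

Answer: 5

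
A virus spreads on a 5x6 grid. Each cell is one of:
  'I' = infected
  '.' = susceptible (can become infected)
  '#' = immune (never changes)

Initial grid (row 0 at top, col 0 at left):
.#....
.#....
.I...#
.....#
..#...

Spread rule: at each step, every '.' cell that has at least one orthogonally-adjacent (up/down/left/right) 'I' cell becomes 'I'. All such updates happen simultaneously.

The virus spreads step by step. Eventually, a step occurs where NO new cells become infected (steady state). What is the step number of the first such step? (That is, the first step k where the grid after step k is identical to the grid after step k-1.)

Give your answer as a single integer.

Answer: 7

Derivation:
Step 0 (initial): 1 infected
Step 1: +3 new -> 4 infected
Step 2: +6 new -> 10 infected
Step 3: +6 new -> 16 infected
Step 4: +4 new -> 20 infected
Step 5: +3 new -> 23 infected
Step 6: +2 new -> 25 infected
Step 7: +0 new -> 25 infected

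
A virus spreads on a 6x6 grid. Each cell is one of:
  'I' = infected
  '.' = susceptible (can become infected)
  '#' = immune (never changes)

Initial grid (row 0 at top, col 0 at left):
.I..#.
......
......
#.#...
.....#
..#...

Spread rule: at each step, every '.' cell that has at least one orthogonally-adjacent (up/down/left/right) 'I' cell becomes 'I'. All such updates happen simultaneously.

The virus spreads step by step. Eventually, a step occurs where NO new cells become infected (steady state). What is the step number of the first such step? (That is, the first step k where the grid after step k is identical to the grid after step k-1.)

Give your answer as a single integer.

Answer: 10

Derivation:
Step 0 (initial): 1 infected
Step 1: +3 new -> 4 infected
Step 2: +4 new -> 8 infected
Step 3: +4 new -> 12 infected
Step 4: +3 new -> 15 infected
Step 5: +6 new -> 21 infected
Step 6: +5 new -> 26 infected
Step 7: +3 new -> 29 infected
Step 8: +1 new -> 30 infected
Step 9: +1 new -> 31 infected
Step 10: +0 new -> 31 infected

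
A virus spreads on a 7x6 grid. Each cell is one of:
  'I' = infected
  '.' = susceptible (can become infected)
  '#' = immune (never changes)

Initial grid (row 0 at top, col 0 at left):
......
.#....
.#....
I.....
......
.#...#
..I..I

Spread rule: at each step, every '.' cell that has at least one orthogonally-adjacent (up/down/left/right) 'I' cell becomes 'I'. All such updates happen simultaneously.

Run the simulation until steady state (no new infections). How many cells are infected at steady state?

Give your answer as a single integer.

Step 0 (initial): 3 infected
Step 1: +7 new -> 10 infected
Step 2: +8 new -> 18 infected
Step 3: +5 new -> 23 infected
Step 4: +5 new -> 28 infected
Step 5: +4 new -> 32 infected
Step 6: +3 new -> 35 infected
Step 7: +2 new -> 37 infected
Step 8: +1 new -> 38 infected
Step 9: +0 new -> 38 infected

Answer: 38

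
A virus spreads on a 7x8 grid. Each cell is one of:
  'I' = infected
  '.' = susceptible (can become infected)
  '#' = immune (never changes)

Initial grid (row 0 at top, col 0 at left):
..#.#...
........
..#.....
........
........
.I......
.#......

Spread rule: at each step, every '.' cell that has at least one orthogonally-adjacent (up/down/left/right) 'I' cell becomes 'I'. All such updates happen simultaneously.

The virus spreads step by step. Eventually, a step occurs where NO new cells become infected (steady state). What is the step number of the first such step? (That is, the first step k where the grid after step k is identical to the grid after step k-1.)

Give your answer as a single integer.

Step 0 (initial): 1 infected
Step 1: +3 new -> 4 infected
Step 2: +6 new -> 10 infected
Step 3: +6 new -> 16 infected
Step 4: +6 new -> 22 infected
Step 5: +8 new -> 30 infected
Step 6: +7 new -> 37 infected
Step 7: +6 new -> 43 infected
Step 8: +3 new -> 46 infected
Step 9: +3 new -> 49 infected
Step 10: +2 new -> 51 infected
Step 11: +1 new -> 52 infected
Step 12: +0 new -> 52 infected

Answer: 12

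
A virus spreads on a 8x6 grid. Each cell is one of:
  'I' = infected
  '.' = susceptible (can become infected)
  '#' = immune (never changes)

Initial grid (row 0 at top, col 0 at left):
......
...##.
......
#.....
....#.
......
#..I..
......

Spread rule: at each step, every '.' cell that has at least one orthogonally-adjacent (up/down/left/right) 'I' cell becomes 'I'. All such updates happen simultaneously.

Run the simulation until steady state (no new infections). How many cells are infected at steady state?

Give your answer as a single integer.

Answer: 43

Derivation:
Step 0 (initial): 1 infected
Step 1: +4 new -> 5 infected
Step 2: +7 new -> 12 infected
Step 3: +6 new -> 18 infected
Step 4: +7 new -> 25 infected
Step 5: +5 new -> 30 infected
Step 6: +3 new -> 33 infected
Step 7: +4 new -> 37 infected
Step 8: +4 new -> 41 infected
Step 9: +2 new -> 43 infected
Step 10: +0 new -> 43 infected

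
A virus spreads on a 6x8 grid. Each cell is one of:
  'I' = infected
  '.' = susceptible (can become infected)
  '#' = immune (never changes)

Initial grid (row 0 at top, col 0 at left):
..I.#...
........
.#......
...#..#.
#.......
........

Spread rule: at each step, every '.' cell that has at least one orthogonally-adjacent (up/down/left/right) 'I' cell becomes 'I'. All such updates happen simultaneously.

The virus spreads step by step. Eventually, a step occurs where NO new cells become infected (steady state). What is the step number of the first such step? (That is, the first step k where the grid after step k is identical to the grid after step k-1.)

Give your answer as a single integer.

Step 0 (initial): 1 infected
Step 1: +3 new -> 4 infected
Step 2: +4 new -> 8 infected
Step 3: +4 new -> 12 infected
Step 4: +5 new -> 17 infected
Step 5: +8 new -> 25 infected
Step 6: +7 new -> 32 infected
Step 7: +5 new -> 37 infected
Step 8: +3 new -> 40 infected
Step 9: +2 new -> 42 infected
Step 10: +1 new -> 43 infected
Step 11: +0 new -> 43 infected

Answer: 11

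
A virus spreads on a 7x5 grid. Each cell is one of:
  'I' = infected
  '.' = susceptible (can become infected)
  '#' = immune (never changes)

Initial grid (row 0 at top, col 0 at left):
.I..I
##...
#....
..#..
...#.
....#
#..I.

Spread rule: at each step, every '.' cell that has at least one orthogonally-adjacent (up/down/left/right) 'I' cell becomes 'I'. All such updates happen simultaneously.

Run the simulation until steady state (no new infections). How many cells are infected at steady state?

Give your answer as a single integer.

Step 0 (initial): 3 infected
Step 1: +7 new -> 10 infected
Step 2: +5 new -> 15 infected
Step 3: +5 new -> 20 infected
Step 4: +5 new -> 25 infected
Step 5: +2 new -> 27 infected
Step 6: +1 new -> 28 infected
Step 7: +0 new -> 28 infected

Answer: 28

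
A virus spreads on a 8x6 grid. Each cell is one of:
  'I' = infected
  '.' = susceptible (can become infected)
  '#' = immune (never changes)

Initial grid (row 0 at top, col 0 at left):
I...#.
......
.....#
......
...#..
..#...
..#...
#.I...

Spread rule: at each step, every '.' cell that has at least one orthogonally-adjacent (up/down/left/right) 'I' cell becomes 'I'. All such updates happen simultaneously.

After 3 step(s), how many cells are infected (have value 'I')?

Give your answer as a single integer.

Step 0 (initial): 2 infected
Step 1: +4 new -> 6 infected
Step 2: +6 new -> 12 infected
Step 3: +9 new -> 21 infected

Answer: 21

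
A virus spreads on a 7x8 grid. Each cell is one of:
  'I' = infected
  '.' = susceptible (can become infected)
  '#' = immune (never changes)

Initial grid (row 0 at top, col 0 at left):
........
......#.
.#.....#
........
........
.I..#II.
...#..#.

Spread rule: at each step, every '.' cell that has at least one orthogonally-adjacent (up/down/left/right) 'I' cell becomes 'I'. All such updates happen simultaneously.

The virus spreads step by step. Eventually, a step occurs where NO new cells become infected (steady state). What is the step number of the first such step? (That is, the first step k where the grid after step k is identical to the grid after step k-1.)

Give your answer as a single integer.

Answer: 9

Derivation:
Step 0 (initial): 3 infected
Step 1: +8 new -> 11 infected
Step 2: +12 new -> 23 infected
Step 3: +7 new -> 30 infected
Step 4: +5 new -> 35 infected
Step 5: +5 new -> 40 infected
Step 6: +6 new -> 46 infected
Step 7: +3 new -> 49 infected
Step 8: +1 new -> 50 infected
Step 9: +0 new -> 50 infected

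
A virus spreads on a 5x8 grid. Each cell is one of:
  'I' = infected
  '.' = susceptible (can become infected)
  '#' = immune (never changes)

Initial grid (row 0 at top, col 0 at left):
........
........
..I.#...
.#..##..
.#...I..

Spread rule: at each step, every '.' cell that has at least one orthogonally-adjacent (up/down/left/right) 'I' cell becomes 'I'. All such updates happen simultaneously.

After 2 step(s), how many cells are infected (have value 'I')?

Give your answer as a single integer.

Answer: 17

Derivation:
Step 0 (initial): 2 infected
Step 1: +6 new -> 8 infected
Step 2: +9 new -> 17 infected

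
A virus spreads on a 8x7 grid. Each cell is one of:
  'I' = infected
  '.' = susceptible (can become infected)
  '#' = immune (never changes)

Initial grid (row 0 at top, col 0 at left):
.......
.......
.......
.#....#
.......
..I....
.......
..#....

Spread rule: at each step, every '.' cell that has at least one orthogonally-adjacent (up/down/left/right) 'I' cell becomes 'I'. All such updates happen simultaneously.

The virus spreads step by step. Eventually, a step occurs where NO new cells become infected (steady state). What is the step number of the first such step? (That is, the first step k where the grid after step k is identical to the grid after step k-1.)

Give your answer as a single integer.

Answer: 10

Derivation:
Step 0 (initial): 1 infected
Step 1: +4 new -> 5 infected
Step 2: +7 new -> 12 infected
Step 3: +9 new -> 21 infected
Step 4: +10 new -> 31 infected
Step 5: +9 new -> 40 infected
Step 6: +6 new -> 46 infected
Step 7: +4 new -> 50 infected
Step 8: +2 new -> 52 infected
Step 9: +1 new -> 53 infected
Step 10: +0 new -> 53 infected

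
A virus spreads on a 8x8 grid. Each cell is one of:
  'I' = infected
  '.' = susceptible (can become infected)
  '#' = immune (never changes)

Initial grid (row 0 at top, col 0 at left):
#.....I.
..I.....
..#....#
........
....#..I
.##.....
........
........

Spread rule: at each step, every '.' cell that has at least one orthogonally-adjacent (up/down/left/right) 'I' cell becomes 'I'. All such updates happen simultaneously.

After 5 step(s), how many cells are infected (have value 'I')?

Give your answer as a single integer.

Step 0 (initial): 3 infected
Step 1: +9 new -> 12 infected
Step 2: +14 new -> 26 infected
Step 3: +9 new -> 35 infected
Step 4: +8 new -> 43 infected
Step 5: +5 new -> 48 infected

Answer: 48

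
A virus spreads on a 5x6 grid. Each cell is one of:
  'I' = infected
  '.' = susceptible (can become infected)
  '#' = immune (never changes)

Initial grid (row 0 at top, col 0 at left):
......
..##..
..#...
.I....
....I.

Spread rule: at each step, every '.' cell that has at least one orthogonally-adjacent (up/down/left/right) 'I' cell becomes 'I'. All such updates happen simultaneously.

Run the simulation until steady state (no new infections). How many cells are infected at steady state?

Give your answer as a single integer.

Answer: 27

Derivation:
Step 0 (initial): 2 infected
Step 1: +7 new -> 9 infected
Step 2: +7 new -> 16 infected
Step 3: +5 new -> 21 infected
Step 4: +4 new -> 25 infected
Step 5: +2 new -> 27 infected
Step 6: +0 new -> 27 infected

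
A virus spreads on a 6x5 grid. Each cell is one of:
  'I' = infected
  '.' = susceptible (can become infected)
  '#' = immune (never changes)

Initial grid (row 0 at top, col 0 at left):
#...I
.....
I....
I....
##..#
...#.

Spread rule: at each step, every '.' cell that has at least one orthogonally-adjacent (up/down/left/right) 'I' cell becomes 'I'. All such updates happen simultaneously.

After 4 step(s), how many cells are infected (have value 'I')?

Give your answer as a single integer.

Step 0 (initial): 3 infected
Step 1: +5 new -> 8 infected
Step 2: +6 new -> 14 infected
Step 3: +6 new -> 20 infected
Step 4: +2 new -> 22 infected

Answer: 22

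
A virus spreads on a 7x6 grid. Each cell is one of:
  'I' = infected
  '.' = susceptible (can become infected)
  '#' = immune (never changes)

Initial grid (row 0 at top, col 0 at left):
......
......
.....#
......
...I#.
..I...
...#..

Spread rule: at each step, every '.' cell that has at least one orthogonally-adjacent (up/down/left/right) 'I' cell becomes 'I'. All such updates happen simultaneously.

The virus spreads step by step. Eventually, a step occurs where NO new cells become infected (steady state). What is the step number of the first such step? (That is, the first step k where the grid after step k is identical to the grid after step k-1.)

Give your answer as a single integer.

Step 0 (initial): 2 infected
Step 1: +5 new -> 7 infected
Step 2: +7 new -> 14 infected
Step 3: +9 new -> 23 infected
Step 4: +7 new -> 30 infected
Step 5: +5 new -> 35 infected
Step 6: +3 new -> 38 infected
Step 7: +1 new -> 39 infected
Step 8: +0 new -> 39 infected

Answer: 8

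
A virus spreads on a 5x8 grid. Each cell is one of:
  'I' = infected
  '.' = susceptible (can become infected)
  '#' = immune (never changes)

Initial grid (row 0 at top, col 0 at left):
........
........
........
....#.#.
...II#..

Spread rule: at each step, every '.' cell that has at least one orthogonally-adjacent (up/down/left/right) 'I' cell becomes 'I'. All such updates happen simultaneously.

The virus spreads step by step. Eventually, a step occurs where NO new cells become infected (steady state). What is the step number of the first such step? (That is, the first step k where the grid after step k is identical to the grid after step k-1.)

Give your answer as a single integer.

Answer: 10

Derivation:
Step 0 (initial): 2 infected
Step 1: +2 new -> 4 infected
Step 2: +3 new -> 7 infected
Step 3: +5 new -> 12 infected
Step 4: +6 new -> 18 infected
Step 5: +7 new -> 25 infected
Step 6: +5 new -> 30 infected
Step 7: +4 new -> 34 infected
Step 8: +2 new -> 36 infected
Step 9: +1 new -> 37 infected
Step 10: +0 new -> 37 infected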